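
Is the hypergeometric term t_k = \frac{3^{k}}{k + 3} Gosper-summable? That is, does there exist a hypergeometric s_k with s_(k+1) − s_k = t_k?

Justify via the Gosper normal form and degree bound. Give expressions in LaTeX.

t_(k+1)/t_k = 3*(k + 3)/(k + 4).
A = 3*k + 9, B = k + 4, C = 1.
Need (3*k + 9)·f(k+1) − (k + 3)·f(k) = 1.
From deg A=1, deg B=1, deg C=0: d=-1.
Bound -1 < 0, so the key equation has no polynomial solution.

No — negative degree bound, so no certificate f.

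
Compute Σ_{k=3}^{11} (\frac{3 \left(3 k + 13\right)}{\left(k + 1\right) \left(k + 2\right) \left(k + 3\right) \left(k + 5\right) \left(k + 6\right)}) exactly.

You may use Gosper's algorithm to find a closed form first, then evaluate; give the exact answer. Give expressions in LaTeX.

Σ = 4401/247520

r(k) = (k + 1)*(k + 5)*(3*k + 16)/((k + 4)*(k + 7)*(3*k + 13)) after simplifying.
Factor: A=k + 1; B=k + 7; C=k**2 + 25*k/3 + 52/3.
Solve (k + 1)·f(k+1) − (k + 6)·f(k) = k**2 + 25*k/3 + 52/3.
deg f ≤ 5 (via 1,1,2).
A polynomial solution: f(k) = k*(k + 3)*(k + 4)*(k**2 + 8*k + 17)/30.
Then R = B(k−1)f/C = k*(k + 3)*(k + 6)*(k**2 + 8*k + 17)/(10*(3*k + 13)), so s_k = R(k)·t_k = 3*k*(k**2 + 8*k + 17)/(10*(k**3 + 8*k**2 + 17*k + 10)).
s_(k+1) − s_k = 3*(3*k + 13)/(k**5 + 17*k**4 + 107*k**3 + 307*k**2 + 396*k + 180) = t_k.
Telescoping: Σ = s_(12) − s_(3) = 2313/7735 − (9/32) = 4401/247520.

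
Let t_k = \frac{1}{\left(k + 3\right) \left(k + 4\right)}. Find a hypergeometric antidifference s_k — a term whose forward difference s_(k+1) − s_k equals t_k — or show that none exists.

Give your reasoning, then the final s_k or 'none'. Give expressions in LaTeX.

Step 1: r(k) = (k + 3)/(k + 5).
Gosper form: A/B · C(k+1)/C(k) with A=k + 3, B=k + 5, C=1.
f must satisfy (k + 3)·f(k+1) − (k + 4)·f(k) = 1.
Bound: deg f ≤ 1.
Match coefficients ⇒ f(k) = k/3.
R(k) = B(k−1)·f(k)/C(k) = k*(k + 4)/3; s_k = R·t_k = k/(3*(k + 3)).
s_(k+1) − s_k = 1/(k**2 + 7*k + 12) = t_k.

s_k = \frac{k}{3 \left(k + 3\right)}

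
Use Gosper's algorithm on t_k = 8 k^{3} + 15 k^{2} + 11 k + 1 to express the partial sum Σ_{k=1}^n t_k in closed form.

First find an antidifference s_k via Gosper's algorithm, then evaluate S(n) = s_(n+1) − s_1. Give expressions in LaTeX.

S(n) = n \left(2 n^{3} + 9 n^{2} + 15 n + 9\right)

Ratio r(k) = (8*k**3 + 39*k**2 + 65*k + 35)/(8*k**3 + 15*k**2 + 11*k + 1).
Normal form (A,B,C) = (1, 1, k**3 + 15*k**2/8 + 11*k/8 + 1/8).
Need (1)·f(k+1) − (1)·f(k) = k**3 + 15*k**2/8 + 11*k/8 + 1/8.
Degrees (0,0,3) ⇒ d ≤ 4.
A polynomial solution: f(k) = k*(2*k**3 + k**2 - 2)/8.
R(k) = B(k−1)·f(k)/C(k) = k*(2*k**3 + k**2 - 2)/(8*k**3 + 15*k**2 + 11*k + 1); s_k = R·t_k = k*(2*k**3 + k**2 - 2).
Verify: 8*k**3 + 15*k**2 + 11*k + 1 matches t_k.
Σ_(k=1)^n t_k = s_(n+1) − s_(1) = (2*n**4 + 9*n**3 + 15*n**2 + 9*n + 1) − (1), i.e. n*(2*n**3 + 9*n**2 + 15*n + 9).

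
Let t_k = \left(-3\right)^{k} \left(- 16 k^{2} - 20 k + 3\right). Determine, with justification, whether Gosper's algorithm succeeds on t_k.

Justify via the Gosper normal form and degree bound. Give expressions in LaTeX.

Yes. s_k = \left(-3\right)^{k} \left(4 k^{2} - k - 3\right).

t_(k+1)/t_k = 3*(-16*k**2 - 52*k - 33)/(16*k**2 + 20*k - 3).
Factor: A=-3; B=1; C=k**2 + 5*k/4 - 3/16.
Key eq: (-3)·f(k+1) = (1)·f(k) + (k**2 + 5*k/4 - 3/16).
deg f ≤ 2 (via 0,0,2).
Coefficient equations give f(k) = -(k - 1)*(4*k + 3)/16.
Get s_k = R·t_k = (-3)**k*(4*k**2 - k - 3) with R(k) = B(k−1)f(k)/C(k) = -(k - 1)*(4*k + 3)/(16*k**2 + 20*k - 3).
Δs = (-3)**k*(-16*k**2 - 20*k + 3), as required.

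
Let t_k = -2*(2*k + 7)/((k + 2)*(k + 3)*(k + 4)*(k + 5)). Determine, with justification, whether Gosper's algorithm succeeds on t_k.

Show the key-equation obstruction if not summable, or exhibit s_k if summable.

Yes. s_k = k*(-k - 6)/(4*(k**2 + 6*k + 8)).

r(k) = (k + 2)*(2*k + 9)/((k + 6)*(2*k + 7)) after simplifying.
A = k + 2, B = k + 6, C = k + 7/2.
Need (k + 2)·f(k+1) − (k + 5)·f(k) = k + 7/2.
deg f ≤ 3 (via 1,1,1).
Solving with deg f ≤ 3: f(k) = k*(k + 3)*(k + 6)/16.
R(k) = B(k−1)·f(k)/C(k) = k*(k + 3)*(k + 5)*(k + 6)/(8*(2*k + 7)); s_k = R·t_k = k*(-k - 6)/(4*(k**2 + 6*k + 8)).
Δs = 2*(-2*k - 7)/(k**4 + 14*k**3 + 71*k**2 + 154*k + 120), as required.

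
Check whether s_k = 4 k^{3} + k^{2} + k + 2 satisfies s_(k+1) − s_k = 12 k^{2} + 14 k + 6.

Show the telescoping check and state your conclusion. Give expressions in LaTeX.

Valid: the claim telescopes to t_k.

s_(k+1) = k + 4*(k + 1)**3 + (k + 1)**2 + 3
s_(k+1) − s_k = 12*k**2 + 14*k + 6
(s_(k+1) − s_k) − t_k = 0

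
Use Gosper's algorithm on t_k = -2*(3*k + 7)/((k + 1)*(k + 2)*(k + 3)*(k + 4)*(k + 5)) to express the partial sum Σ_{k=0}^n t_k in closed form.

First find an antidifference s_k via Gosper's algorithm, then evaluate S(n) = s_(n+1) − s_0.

S(n) = (-n**3 - 11*n**2 - 38*n - 28)/(6*(n**3 + 11*n**2 + 38*n + 40))

Compute t_(k+1)/t_k: get (k + 1)*(3*k + 10)/((k + 6)*(3*k + 7)).
So A=k + 1 and B=k + 6, with C=k + 7/3.
Need (k + 1)·f(k+1) − (k + 5)·f(k) = k + 7/3.
Bound: deg f ≤ 4.
A polynomial solution: f(k) = k*(k + 2)*(k**2 + 8*k + 19)/36.
So s_k = (B(k−1)f/C)·t_k = (k*(k + 2)*(k + 5)*(k**2 + 8*k + 19)/(12*(3*k + 7)))·t_k = k*(-k**2 - 8*k - 19)/(6*(k**3 + 8*k**2 + 19*k + 12)).
Verify: 2*(-3*k - 7)/(k**5 + 15*k**4 + 85*k**3 + 225*k**2 + 274*k + 120) matches t_k.
Σ_(k=0)^n t_k = s_(n+1) − s_(0) = ((-n**3 - 11*n**2 - 38*n - 28)/(6*(n**3 + 11*n**2 + 38*n + 40))) − (0), i.e. (-n**3 - 11*n**2 - 38*n - 28)/(6*(n**3 + 11*n**2 + 38*n + 40)).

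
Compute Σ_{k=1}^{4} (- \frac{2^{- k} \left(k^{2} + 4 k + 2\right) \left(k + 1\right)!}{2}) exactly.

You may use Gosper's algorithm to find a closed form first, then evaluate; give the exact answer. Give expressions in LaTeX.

Step 1: r(k) = (k + 2)*(4*k + (k + 1)**2 + 6)/(2*(k**2 + 4*k + 2)).
A = k/2 + 1, B = 1, C = k**2 + 4*k + 2.
Key eq: (k/2 + 1)·f(k+1) = (1)·f(k) + (k**2 + 4*k + 2).
Degrees (1,0,2) ⇒ d ≤ 1.
Match coefficients ⇒ f(k) = 2*(k + 3).
Then R = B(k−1)f/C = 2*(k + 3)/(k**2 + 4*k + 2), so s_k = R(k)·t_k = -(k + 3)*factorial(k + 1)/2**k.
Check: Δs_k = -(k**2 + 4*k + 2)*factorial(k + 1)/(2*2**k). ✓
Σ_(k=1)^(4) t_k = s_(5) − s_(1) = -180 − (-4) = -176.

Σ = -176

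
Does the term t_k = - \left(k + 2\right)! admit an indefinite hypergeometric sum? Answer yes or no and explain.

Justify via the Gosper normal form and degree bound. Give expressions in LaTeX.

No. Not Gosper-summable.

Step 1: r(k) = k + 3.
Take A(k)=k + 3, B(k)=1, C(k)=1.
Key eq: (k + 3)·f(k+1) = (1)·f(k) + (1).
d = -1 from the (1,0,0) case.
d = -1 < 0 ⇒ no nonzero polynomial f; not summable.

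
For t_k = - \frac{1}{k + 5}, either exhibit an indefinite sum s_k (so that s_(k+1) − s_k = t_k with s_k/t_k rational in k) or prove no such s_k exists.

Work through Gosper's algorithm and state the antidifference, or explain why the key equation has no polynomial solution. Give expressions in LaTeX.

none — t_k is not Gosper-summable

r(k) = (k + 5)/(k + 6) after simplifying.
Factor: A=k + 5; B=k + 6; C=1.
Need (k + 5)·f(k+1) − (k + 5)·f(k) = 1.
deg f ≤ 0 (via 1,1,0).
Write f(k) = c0. Then LHS − RHS = -1, requiring -1 = 0: contradictory. No certificate.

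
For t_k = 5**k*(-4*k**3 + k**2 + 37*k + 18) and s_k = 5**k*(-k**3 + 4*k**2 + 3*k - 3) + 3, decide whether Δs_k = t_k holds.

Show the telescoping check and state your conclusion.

s_(k+1) = 5**(k + 1)*(3*k - (k + 1)**3 + 4*(k + 1)**2) + 3
s_(k+1) − s_k = 5**k*(-4*k**3 + k**2 + 37*k + 18)
(s_(k+1) − s_k) − t_k = 0

Valid: the claim telescopes to t_k.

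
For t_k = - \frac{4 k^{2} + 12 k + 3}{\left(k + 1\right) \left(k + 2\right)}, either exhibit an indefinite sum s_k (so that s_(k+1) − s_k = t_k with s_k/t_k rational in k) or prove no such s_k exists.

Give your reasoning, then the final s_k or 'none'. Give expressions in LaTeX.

Compute t_(k+1)/t_k: get (k + 1)*(12*k + 4*(k + 1)**2 + 15)/((k + 3)*(4*k**2 + 12*k + 3)).
So A=k + 1 and B=k + 3, with C=k**2 + 3*k + 3/4.
Need (k + 1)·f(k+1) − (k + 2)·f(k) = k**2 + 3*k + 3/4.
Degrees (1,1,2) ⇒ d ≤ 2.
Solve for f: f(k) = k*(4*k - 1)/4 (degree 2 ≤ 2).
R(k) = B(k−1)·f(k)/C(k) = k*(k + 2)*(4*k - 1)/(4*k**2 + 12*k + 3); s_k = R·t_k = k*(1 - 4*k)/(k + 1).
Check: Δs_k = (-4*k**2 - 12*k - 3)/(k**2 + 3*k + 2). ✓

s_k = \frac{k \left(1 - 4 k\right)}{k + 1}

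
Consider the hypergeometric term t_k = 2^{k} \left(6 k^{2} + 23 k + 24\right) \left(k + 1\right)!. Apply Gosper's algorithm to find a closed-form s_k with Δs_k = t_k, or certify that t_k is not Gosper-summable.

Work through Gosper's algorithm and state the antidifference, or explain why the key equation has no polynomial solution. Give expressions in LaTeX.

s_k = 2^{k} \left(3 k + 4\right) \left(k + 1\right)!

r(k) = 2*(6*k**3 + 47*k**2 + 123*k + 106)/(6*k**2 + 23*k + 24) after simplifying.
Gosper form: A/B · C(k+1)/C(k) with A=2*k + 4, B=1, C=k**2 + 23*k/6 + 4.
f must satisfy (2*k + 4)·f(k+1) − (1)·f(k) = k**2 + 23*k/6 + 4.
From deg A=1, deg B=0, deg C=2: d=1.
Coefficient equations give f(k) = (3*k + 4)/6.
Then R = B(k−1)f/C = (3*k + 4)/(6*k**2 + 23*k + 24), so s_k = R(k)·t_k = 2**k*(3*k + 4)*factorial(k + 1).
Verify: 2**k*(6*k**2 + 23*k + 24)*factorial(k + 1) matches t_k.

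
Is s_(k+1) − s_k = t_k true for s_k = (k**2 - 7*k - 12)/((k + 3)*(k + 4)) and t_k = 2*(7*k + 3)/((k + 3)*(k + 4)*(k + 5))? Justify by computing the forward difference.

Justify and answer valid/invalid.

Valid — Δs_k = t_k.

s_(k+1) = (-7*k + (k + 1)**2 - 19)/((k + 4)*(k + 5))
s_(k+1) − s_k = 2*(7*k + 3)/(k**3 + 12*k**2 + 47*k + 60)
(s_(k+1) − s_k) − t_k = 0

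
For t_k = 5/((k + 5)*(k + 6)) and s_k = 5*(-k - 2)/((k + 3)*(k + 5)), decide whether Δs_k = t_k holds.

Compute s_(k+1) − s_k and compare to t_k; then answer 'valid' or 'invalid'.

s_(k+1) = 5*(-k - 3)/((k + 4)*(k + 6))
s_(k+1) − s_k = 5*(k**2 + 5*k + 3)/(k**4 + 18*k**3 + 119*k**2 + 342*k + 360)
(s_(k+1) − s_k) − t_k = 5*(-2*k - 9)/(k**4 + 18*k**3 + 119*k**2 + 342*k + 360)

Invalid: residual 5*(-2*k - 9)/(k**4 + 18*k**3 + 119*k**2 + 342*k + 360) ≠ 0.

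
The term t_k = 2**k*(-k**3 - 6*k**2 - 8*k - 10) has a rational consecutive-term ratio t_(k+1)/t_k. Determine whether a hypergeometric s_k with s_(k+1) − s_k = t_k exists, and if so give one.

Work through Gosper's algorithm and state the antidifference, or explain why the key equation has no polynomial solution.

s_k = 2**k*(-k**3 - 2*k - 4)

t_(k+1)/t_k = 2*(k**3 + 9*k**2 + 23*k + 25)/(k**3 + 6*k**2 + 8*k + 10).
Factor: A=2; B=1; C=k**3 + 6*k**2 + 8*k + 10.
Need (2)·f(k+1) − (1)·f(k) = k**3 + 6*k**2 + 8*k + 10.
deg f ≤ 3 (via 0,0,3).
Solving with deg f ≤ 3: f(k) = k**3 + 2*k + 4.
Then R = B(k−1)f/C = (k**3 + 2*k + 4)/(k**3 + 6*k**2 + 8*k + 10), so s_k = R(k)·t_k = 2**k*(-k**3 - 2*k - 4).
Verify: 2**k*(k**3 - 2*k - 2*(k + 1)**3 - 8) matches t_k.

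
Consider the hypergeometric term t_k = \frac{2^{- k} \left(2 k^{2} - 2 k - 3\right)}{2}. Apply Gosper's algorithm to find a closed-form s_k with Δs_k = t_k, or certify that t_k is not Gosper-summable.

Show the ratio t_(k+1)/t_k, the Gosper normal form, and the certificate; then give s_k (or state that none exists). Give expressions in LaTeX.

Ratio r(k) = (k**2 + k - 3/2)/(2*k**2 - 2*k - 3).
Take A(k)=1/2, B(k)=1, C(k)=k**2 - k - 3/2.
Need (1/2)·f(k+1) − (1)·f(k) = k**2 - k - 3/2.
deg f ≤ 2 (via 0,0,2).
A polynomial solution: f(k) = -2*k**2 - 2*k - 1.
So s_k = (B(k−1)f/C)·t_k = (-2*(2*k**2 + 2*k + 1)/(2*k**2 - 2*k - 3))·t_k = (-2*k**2 - 2*k - 1)/2**k.
Check: Δs_k = (2*k**2 - 2*k - 3)/(2*2**k). ✓

s_k = 2^{- k} \left(- 2 k^{2} - 2 k - 1\right)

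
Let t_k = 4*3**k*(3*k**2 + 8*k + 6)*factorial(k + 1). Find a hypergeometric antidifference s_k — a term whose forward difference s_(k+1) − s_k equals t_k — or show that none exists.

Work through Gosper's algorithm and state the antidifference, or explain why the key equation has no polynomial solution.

t_(k+1)/t_k = 3*(3*k**3 + 20*k**2 + 45*k + 34)/(3*k**2 + 8*k + 6).
A = 3*k + 6, B = 1, C = k**2 + 8*k/3 + 2.
Set up (3*k + 6)·f(k+1) − (1)·f(k) − (k**2 + 8*k/3 + 2) = 0.
Degrees (1,0,2) ⇒ d ≤ 1.
Match coefficients ⇒ f(k) = k/3.
Then R = B(k−1)f/C = k/(3*k**2 + 8*k + 6), so s_k = R(k)·t_k = 4*3**k*k*factorial(k + 1).
s_(k+1) − s_k = 4*3**k*(3*k**2 + 8*k + 6)*factorial(k + 1) = t_k.

s_k = 4*3**k*k*factorial(k + 1)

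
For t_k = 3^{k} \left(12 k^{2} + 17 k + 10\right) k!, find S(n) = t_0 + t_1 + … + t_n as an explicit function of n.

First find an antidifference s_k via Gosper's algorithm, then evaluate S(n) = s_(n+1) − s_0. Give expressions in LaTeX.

The ratio is 3*(12*k**3 + 53*k**2 + 80*k + 39)/(12*k**2 + 17*k + 10).
So A=3*k + 3 and B=1, with C=k**2 + 17*k/12 + 5/6.
Solve (3*k + 3)·f(k+1) − (1)·f(k) = k**2 + 17*k/12 + 5/6.
d = 1 from the (1,0,2) case.
Solving with deg f ≤ 1: f(k) = (4*k - 1)/12.
Then R = B(k−1)f/C = (4*k - 1)/(12*k**2 + 17*k + 10), so s_k = R(k)·t_k = 3**k*(4*k - 1)*factorial(k).
Verify: 3**k*(12*k**2 + 17*k + 10)*factorial(k) matches t_k.
Evaluate: s_(n+1) = 3**(n + 1)*(4*n + 3)*factorial(n + 1); subtract s_(0) = -1 ⇒ S(n) = 12*3**n*n**2*factorial(n) + 21*3**n*n*factorial(n) + 9*3**n*factorial(n) + 1.

S(n) = 12 \cdot 3^{n} n^{2} n! + 21 \cdot 3^{n} n n! + 9 \cdot 3^{n} n! + 1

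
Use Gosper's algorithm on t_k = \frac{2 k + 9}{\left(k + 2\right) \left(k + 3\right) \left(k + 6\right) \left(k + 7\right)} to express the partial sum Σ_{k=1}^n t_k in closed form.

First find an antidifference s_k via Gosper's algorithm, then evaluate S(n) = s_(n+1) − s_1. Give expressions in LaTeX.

S(n) = \frac{n \left(n + 10\right)}{21 \left(n^{2} + 10 n + 21\right)}

Ratio r(k) = (k + 2)*(k + 6)*(2*k + 11)/((k + 4)*(k + 8)*(2*k + 9)).
Factor: A=k + 2; B=k + 8; C=k**3 + 27*k**2/2 + 121*k/2 + 90.
f must satisfy (k + 2)·f(k+1) − (k + 7)·f(k) = k**3 + 27*k**2/2 + 121*k/2 + 90.
deg f ≤ 5 (via 1,1,3).
Solve for f: f(k) = k*(k + 3)*(k + 4)*(k + 5)*(k + 8)/24 (degree 5 ≤ 5).
Get s_k = R·t_k = k*(k + 8)/(12*(k**2 + 8*k + 12)) with R(k) = B(k−1)f(k)/C(k) = k*(k + 3)*(k + 7)*(k + 8)/(12*(2*k + 9)).
s_(k+1) − s_k = (2*k + 9)/(k**4 + 18*k**3 + 113*k**2 + 288*k + 252) = t_k.
s_(n+1) = (n**2 + 10*n + 9)/(12*(n**2 + 10*n + 21)) and s_(1) = 1/28, so S(n) = n*(n + 10)/(21*(n**2 + 10*n + 21)).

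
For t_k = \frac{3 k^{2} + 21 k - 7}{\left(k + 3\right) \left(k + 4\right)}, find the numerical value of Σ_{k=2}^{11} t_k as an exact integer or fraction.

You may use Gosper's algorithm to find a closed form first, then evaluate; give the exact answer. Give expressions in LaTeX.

Σ = 364/15

Step 1: r(k) = (k + 3)*(21*k + 3*(k + 1)**2 + 14)/((k + 5)*(3*k**2 + 21*k - 7)).
Gosper form: A/B · C(k+1)/C(k) with A=k + 3, B=k + 5, C=k**2 + 7*k - 7/3.
Key eq: (k + 3)·f(k+1) = (k + 4)·f(k) + (k**2 + 7*k - 7/3).
deg f ≤ 2 (via 1,1,2).
Match coefficients ⇒ f(k) = k*(9*k - 16)/9.
Then R = B(k−1)f/C = k*(k + 4)*(9*k - 16)/(3*(3*k**2 + 21*k - 7)), so s_k = R(k)·t_k = k*(9*k - 16)/(3*(k + 3)).
Verify: (3*k**2 + 21*k - 7)/(k**2 + 7*k + 12) matches t_k.
Evaluate s at k=12 and k=2: 368/15 and 4/15; difference 364/15.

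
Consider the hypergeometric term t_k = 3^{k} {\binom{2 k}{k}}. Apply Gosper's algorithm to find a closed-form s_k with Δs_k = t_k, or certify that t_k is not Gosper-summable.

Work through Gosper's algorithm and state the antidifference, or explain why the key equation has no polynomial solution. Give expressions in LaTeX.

none — t_k is not Gosper-summable

Step 1: r(k) = 6*(2*k + 1)/(k + 1).
A = 12*k + 6, B = k + 1, C = 1.
Key eq: (12*k + 6)·f(k+1) = (k)·f(k) + (1).
Bound: deg f ≤ -1.
Negative degree bound (-1): no f exists, t_k not Gosper-summable.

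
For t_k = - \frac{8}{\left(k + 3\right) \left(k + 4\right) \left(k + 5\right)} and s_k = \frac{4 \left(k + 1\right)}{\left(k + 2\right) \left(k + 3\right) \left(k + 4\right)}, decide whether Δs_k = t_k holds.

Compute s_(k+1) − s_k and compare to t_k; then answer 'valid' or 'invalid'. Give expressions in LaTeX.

Invalid: residual \frac{12}{k^{4} + 14 k^{3} + 71 k^{2} + 154 k + 120} ≠ 0.

s_(k+1) = 4*(k + 2)/((k + 3)*(k + 4)*(k + 5))
s_(k+1) − s_k = 4*(-2*k - 1)/(k**4 + 14*k**3 + 71*k**2 + 154*k + 120)
(s_(k+1) − s_k) − t_k = 12/(k**4 + 14*k**3 + 71*k**2 + 154*k + 120)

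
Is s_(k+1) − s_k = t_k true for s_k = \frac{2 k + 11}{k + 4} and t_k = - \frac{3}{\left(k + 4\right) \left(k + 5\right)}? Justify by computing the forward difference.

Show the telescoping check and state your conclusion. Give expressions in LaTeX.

Valid — Δs_k = t_k.

s_(k+1) = (2*k + 13)/(k + 5)
s_(k+1) − s_k = -3/(k**2 + 9*k + 20)
(s_(k+1) − s_k) − t_k = 0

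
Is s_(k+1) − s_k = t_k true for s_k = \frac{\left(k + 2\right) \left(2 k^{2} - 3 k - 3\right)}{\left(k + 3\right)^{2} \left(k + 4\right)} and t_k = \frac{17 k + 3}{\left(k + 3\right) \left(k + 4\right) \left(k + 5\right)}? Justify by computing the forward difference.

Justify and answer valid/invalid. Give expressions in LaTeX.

s_(k+1) = -(k + 3)*(3*k - 2*(k + 1)**2 + 6)/((k + 4)**2*(k + 5))
s_(k+1) − s_k = (19*k**3 + 112*k**2 + 153*k + 12)/(k**5 + 19*k**4 + 143*k**3 + 533*k**2 + 984*k + 720)
(s_(k+1) − s_k) − t_k = 2*(k**3 - 5*k**2 - 36*k - 12)/(k**5 + 19*k**4 + 143*k**3 + 533*k**2 + 984*k + 720)

Invalid: residual \frac{2 \left(k^{3} - 5 k^{2} - 36 k - 12\right)}{k^{5} + 19 k^{4} + 143 k^{3} + 533 k^{2} + 984 k + 720} ≠ 0.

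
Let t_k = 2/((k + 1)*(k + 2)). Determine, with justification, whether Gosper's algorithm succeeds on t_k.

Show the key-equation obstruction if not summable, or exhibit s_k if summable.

Yes. s_k = 2*k/(k + 1).

The ratio is (k + 1)/(k + 3).
So A=k + 1 and B=k + 3, with C=1.
Set up (k + 1)·f(k+1) − (k + 2)·f(k) − (1) = 0.
From deg A=1, deg B=1, deg C=0: d=1.
Coefficient equations give f(k) = k.
So s_k = (B(k−1)f/C)·t_k = (k*(k + 2))·t_k = 2*k/(k + 1).
Verify: 2/(k**2 + 3*k + 2) matches t_k.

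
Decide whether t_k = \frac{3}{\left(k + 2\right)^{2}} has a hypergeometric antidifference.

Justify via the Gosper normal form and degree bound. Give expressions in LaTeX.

No — the linear system for f has no solution.

Step 1: r(k) = (k + 2)**2/(k + 3)**2.
A = k**2 + 4*k + 4, B = k**2 + 6*k + 9, C = 1.
f must satisfy (k**2 + 4*k + 4)·f(k+1) − (k**2 + 4*k + 4)·f(k) = 1.
deg f ≤ 0 (via 2,2,0).
f = c0 ⇒ A·f(k+1) − B(k−1)·f(k) − C = -1. The system {-1 = 0} is inconsistent; no antidifference.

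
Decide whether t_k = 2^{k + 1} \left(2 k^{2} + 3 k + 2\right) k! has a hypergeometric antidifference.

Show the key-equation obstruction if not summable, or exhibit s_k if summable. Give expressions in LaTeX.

Step 1: r(k) = 2*(2*k**3 + 9*k**2 + 14*k + 7)/(2*k**2 + 3*k + 2).
Take A(k)=2*k + 2, B(k)=1, C(k)=k**2 + 3*k/2 + 1.
Need (2*k + 2)·f(k+1) − (1)·f(k) = k**2 + 3*k/2 + 1.
Degrees (1,0,2) ⇒ d ≤ 1.
Match coefficients ⇒ f(k) = k/2.
Certificate R = B(k−1)f/C = k/(2*k**2 + 3*k + 2) gives s_k = 2**(k + 1)*k*factorial(k).
s_(k+1) − s_k = 2**(k + 1)*(2*k**2 + 3*k + 2)*factorial(k) = t_k.

Yes. s_k = 2^{k + 1} k k!.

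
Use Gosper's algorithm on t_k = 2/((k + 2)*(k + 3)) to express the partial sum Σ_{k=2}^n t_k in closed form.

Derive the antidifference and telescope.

The ratio is (k + 2)/(k + 4).
Take A(k)=k + 2, B(k)=k + 4, C(k)=1.
Set up (k + 2)·f(k+1) − (k + 3)·f(k) − (1) = 0.
d = 1 from the (1,1,0) case.
Coefficient equations give f(k) = k/2.
Then R = B(k−1)f/C = k*(k + 3)/2, so s_k = R(k)·t_k = k/(k + 2).
Check: Δs_k = 2/(k**2 + 5*k + 6). ✓
Σ_(k=2)^n t_k = s_(n+1) − s_(2) = ((n + 1)/(n + 3)) − (1/2), i.e. (n - 1)/(2*(n + 3)).

S(n) = (n - 1)/(2*(n + 3))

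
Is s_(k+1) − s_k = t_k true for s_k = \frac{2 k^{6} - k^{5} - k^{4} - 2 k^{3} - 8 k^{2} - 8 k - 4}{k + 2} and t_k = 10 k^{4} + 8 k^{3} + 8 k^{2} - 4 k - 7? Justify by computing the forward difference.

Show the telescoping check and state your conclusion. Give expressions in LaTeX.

Invalid: residual \frac{- 8 k^{5} - 31 k^{4} - 22 k^{3} - 16 k^{2} + 11 k + 10}{k^{2} + 5 k + 6} ≠ 0.

s_(k+1) = (2*k**6 + 11*k**5 + 24*k**4 + 24*k**3 - 27*k - 22)/(k + 3)
s_(k+1) − s_k = (10*k**6 + 50*k**5 + 77*k**4 + 62*k**3 + 5*k**2 - 48*k - 32)/(k**2 + 5*k + 6)
(s_(k+1) − s_k) − t_k = (-8*k**5 - 31*k**4 - 22*k**3 - 16*k**2 + 11*k + 10)/(k**2 + 5*k + 6)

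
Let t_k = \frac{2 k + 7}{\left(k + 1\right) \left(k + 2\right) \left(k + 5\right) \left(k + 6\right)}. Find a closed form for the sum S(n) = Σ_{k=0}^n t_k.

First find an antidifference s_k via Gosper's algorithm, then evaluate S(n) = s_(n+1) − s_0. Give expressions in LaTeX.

Compute t_(k+1)/t_k: get (k + 1)*(k + 5)*(2*k + 9)/((k + 3)*(k + 7)*(2*k + 7)).
Factor: A=k + 1; B=k + 7; C=k**3 + 21*k**2/2 + 73*k/2 + 42.
Set up (k + 1)·f(k+1) − (k + 6)·f(k) − (k**3 + 21*k**2/2 + 73*k/2 + 42) = 0.
Degrees (1,1,3) ⇒ d ≤ 5.
Solving with deg f ≤ 5: f(k) = k*(k + 2)*(k + 3)*(k + 4)*(k + 6)/10.
So s_k = (B(k−1)f/C)·t_k = (k*(k + 2)*(k + 6)**2/(5*(2*k + 7)))·t_k = k*(k + 6)/(5*(k**2 + 6*k + 5)).
Δs = (2*k + 7)/(k**4 + 14*k**3 + 65*k**2 + 112*k + 60), as required.
Σ_(k=0)^n t_k = s_(n+1) − s_(0) = ((n**2 + 8*n + 7)/(5*(n**2 + 8*n + 12))) − (0), i.e. (n**2 + 8*n + 7)/(5*(n**2 + 8*n + 12)).

S(n) = \frac{n^{2} + 8 n + 7}{5 \left(n^{2} + 8 n + 12\right)}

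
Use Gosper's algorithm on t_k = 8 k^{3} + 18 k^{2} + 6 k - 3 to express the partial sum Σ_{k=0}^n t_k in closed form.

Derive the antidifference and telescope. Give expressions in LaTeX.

S(n) = 2 n^{4} + 10 n^{3} + 14 n^{2} + 3 n - 3

The ratio is (8*k**3 + 42*k**2 + 66*k + 29)/(8*k**3 + 18*k**2 + 6*k - 3).
Take A(k)=1, B(k)=1, C(k)=k**3 + 9*k**2/4 + 3*k/4 - 3/8.
Solve (1)·f(k+1) − (1)·f(k) = k**3 + 9*k**2/4 + 3*k/4 - 3/8.
Degrees (0,0,3) ⇒ d ≤ 4.
Solving with deg f ≤ 4: f(k) = k*(2*k**3 + 2*k**2 - 4*k - 3)/8.
R(k) = B(k−1)·f(k)/C(k) = k*(2*k**3 + 2*k**2 - 4*k - 3)/(8*k**3 + 18*k**2 + 6*k - 3); s_k = R·t_k = k*(2*k**3 + 2*k**2 - 4*k - 3).
s_(k+1) − s_k = 8*k**3 + 18*k**2 + 6*k - 3 = t_k.
Σ_(k=0)^n t_k = s_(n+1) − s_(0) = (2*n**4 + 10*n**3 + 14*n**2 + 3*n - 3) − (0), i.e. 2*n**4 + 10*n**3 + 14*n**2 + 3*n - 3.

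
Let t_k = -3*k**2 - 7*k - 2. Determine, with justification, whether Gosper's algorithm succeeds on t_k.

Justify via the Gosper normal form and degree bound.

Yes. s_k = k*(-k**2 - 2*k + 1).

r(k) = (3*k**2 + 13*k + 12)/(3*k**2 + 7*k + 2) after simplifying.
Normal form (A,B,C) = (1, 1, k**2 + 7*k/3 + 2/3).
Solve (1)·f(k+1) − (1)·f(k) = k**2 + 7*k/3 + 2/3.
d = 3 from the (0,0,2) case.
A polynomial solution: f(k) = k*(k**2 + 2*k - 1)/3.
Certificate R = B(k−1)f/C = k*(k**2 + 2*k - 1)/((k + 2)*(3*k + 1)) gives s_k = k*(-k**2 - 2*k + 1).
Check: Δs_k = -3*k**2 - 7*k - 2. ✓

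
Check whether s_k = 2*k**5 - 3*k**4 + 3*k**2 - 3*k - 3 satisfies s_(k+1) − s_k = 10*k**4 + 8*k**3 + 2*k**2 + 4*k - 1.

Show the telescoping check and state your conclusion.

s_(k+1) = 2*k**5 + 7*k**4 + 8*k**3 + 5*k**2 + k - 4
s_(k+1) − s_k = 10*k**4 + 8*k**3 + 2*k**2 + 4*k - 1
(s_(k+1) − s_k) − t_k = 0

Valid — Δs_k = t_k.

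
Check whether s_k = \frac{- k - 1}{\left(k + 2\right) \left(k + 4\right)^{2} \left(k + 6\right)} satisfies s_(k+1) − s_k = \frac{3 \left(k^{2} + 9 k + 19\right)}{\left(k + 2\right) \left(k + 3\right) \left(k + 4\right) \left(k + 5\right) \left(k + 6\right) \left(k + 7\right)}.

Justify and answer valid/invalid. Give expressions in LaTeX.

s_(k+1) = (-k - 2)/((k + 3)*(k + 5)**2*(k + 7))
s_(k+1) − s_k = (k + 1)/((k + 2)*(k + 4)**2*(k + 6)) - (k + 2)/((k + 3)*(k + 5)**2*(k + 7))
(s_(k+1) − s_k) − t_k = 3*(-4*k**3 - 54*k**2 - 236*k - 333)/(k**8 + 36*k**7 + 558*k**6 + 4860*k**5 + 25989*k**4 + 87264*k**3 + 179372*k**2 + 205920*k + 100800)

Invalid: residual \frac{3 \left(- 4 k^{3} - 54 k^{2} - 236 k - 333\right)}{k^{8} + 36 k^{7} + 558 k^{6} + 4860 k^{5} + 25989 k^{4} + 87264 k^{3} + 179372 k^{2} + 205920 k + 100800} ≠ 0.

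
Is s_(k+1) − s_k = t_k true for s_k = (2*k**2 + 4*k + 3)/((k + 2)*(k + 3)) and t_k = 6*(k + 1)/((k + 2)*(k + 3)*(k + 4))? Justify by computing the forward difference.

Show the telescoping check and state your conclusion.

Valid: the claim telescopes to t_k.

s_(k+1) = (4*k + 2*(k + 1)**2 + 7)/((k + 3)*(k + 4))
s_(k+1) − s_k = 6*(k + 1)/(k**3 + 9*k**2 + 26*k + 24)
(s_(k+1) − s_k) − t_k = 0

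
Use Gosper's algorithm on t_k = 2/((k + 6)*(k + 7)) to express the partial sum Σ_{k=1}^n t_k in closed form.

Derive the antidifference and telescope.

Ratio r(k) = (k + 6)/(k + 8).
Normal form (A,B,C) = (k + 6, k + 8, 1).
Need (k + 6)·f(k+1) − (k + 7)·f(k) = 1.
deg f ≤ 1 (via 1,1,0).
Coefficient equations give f(k) = k/6.
So s_k = (B(k−1)f/C)·t_k = (k*(k + 7)/6)·t_k = k/(3*(k + 6)).
Check: Δs_k = 2/(k**2 + 13*k + 42). ✓
Telescope: S(n) = s_(n+1) − s_(1) = (n + 1)/(3*(n + 7)) − (1/21) = 2*n/(7*(n + 7)).

S(n) = 2*n/(7*(n + 7))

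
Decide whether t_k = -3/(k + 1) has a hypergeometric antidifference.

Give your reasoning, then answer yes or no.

Compute t_(k+1)/t_k: get (k + 1)/(k + 2).
Factor: A=k + 1; B=k + 2; C=1.
Solve (k + 1)·f(k+1) − (k + 1)·f(k) = 1.
Bound: deg f ≤ 0.
Generic f = c0 gives residual -1; -1 = 0 cannot hold, so t_k is not Gosper-summable.

No; the coefficient equations for f are inconsistent.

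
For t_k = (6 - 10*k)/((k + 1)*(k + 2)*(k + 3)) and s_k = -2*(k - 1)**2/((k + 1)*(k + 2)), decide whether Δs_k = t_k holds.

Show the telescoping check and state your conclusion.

Valid: the claim telescopes to t_k.

s_(k+1) = -2*k**2/((k + 2)*(k + 3))
s_(k+1) − s_k = 2*(3 - 5*k)/(k**3 + 6*k**2 + 11*k + 6)
(s_(k+1) − s_k) − t_k = 0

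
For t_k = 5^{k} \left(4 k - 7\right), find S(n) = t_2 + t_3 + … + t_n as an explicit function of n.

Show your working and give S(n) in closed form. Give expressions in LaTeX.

Compute t_(k+1)/t_k: get 5*(4*k - 3)/(4*k - 7).
Normal form (A,B,C) = (5, 1, k - 7/4).
Key eq: (5)·f(k+1) = (1)·f(k) + (k - 7/4).
deg f ≤ 1 (via 0,0,1).
A polynomial solution: f(k) = (k - 3)/4.
Get s_k = R·t_k = 5**k*(k - 3) with R(k) = B(k−1)f(k)/C(k) = (k - 3)/(4*k - 7).
Δs = 5**k*(4*k - 7), as required.
s_(n+1) = 5**(n + 1)*(n - 2) and s_(2) = -25, so S(n) = 5*5**n*n - 10*5**n + 25.

S(n) = 5 \cdot 5^{n} n - 10 \cdot 5^{n} + 25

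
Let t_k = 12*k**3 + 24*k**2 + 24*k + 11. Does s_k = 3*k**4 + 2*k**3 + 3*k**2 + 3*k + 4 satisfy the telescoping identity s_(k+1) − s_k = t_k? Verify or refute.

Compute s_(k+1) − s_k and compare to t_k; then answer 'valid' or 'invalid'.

s_(k+1) = 3*k**4 + 14*k**3 + 27*k**2 + 27*k + 15
s_(k+1) − s_k = 12*k**3 + 24*k**2 + 24*k + 11
(s_(k+1) − s_k) − t_k = 0

Valid: the claim telescopes to t_k.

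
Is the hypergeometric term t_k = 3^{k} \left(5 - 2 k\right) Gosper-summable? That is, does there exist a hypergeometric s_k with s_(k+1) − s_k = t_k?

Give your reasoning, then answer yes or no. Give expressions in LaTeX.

Step 1: r(k) = 3*(2*k - 3)/(2*k - 5).
So A=3 and B=1, with C=k - 5/2.
Key eq: (3)·f(k+1) = (1)·f(k) + (k - 5/2).
deg f ≤ 1 (via 0,0,1).
Solving with deg f ≤ 1: f(k) = (k - 4)/2.
Get s_k = R·t_k = 3**k*(4 - k) with R(k) = B(k−1)f(k)/C(k) = (k - 4)/(2*k - 5).
s_(k+1) − s_k = 3**k*(5 - 2*k) = t_k.

Yes. s_k = 3^{k} \left(4 - k\right).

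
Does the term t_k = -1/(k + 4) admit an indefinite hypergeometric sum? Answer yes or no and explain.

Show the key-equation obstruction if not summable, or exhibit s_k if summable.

The ratio is (k + 4)/(k + 5).
Factor: A=k + 4; B=k + 5; C=1.
Set up (k + 4)·f(k+1) − (k + 4)·f(k) − (1) = 0.
Bound: deg f ≤ 0.
f = c0 ⇒ A·f(k+1) − B(k−1)·f(k) − C = -1. The system {-1 = 0} is inconsistent; no antidifference.

No. Not Gosper-summable.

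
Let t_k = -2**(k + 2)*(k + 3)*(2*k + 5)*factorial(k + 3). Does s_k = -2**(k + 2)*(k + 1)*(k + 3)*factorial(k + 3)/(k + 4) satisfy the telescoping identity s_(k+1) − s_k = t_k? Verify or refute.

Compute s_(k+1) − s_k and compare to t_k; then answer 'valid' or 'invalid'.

Invalid: residual 2**(k + 2)*(2*k**3 + 19*k**2 + 58*k + 59)*factorial(k + 3)/((k + 4)*(k + 5)) ≠ 0.

s_(k+1) = -2**(k + 3)*(k + 2)*(k + 4)*factorial(k + 4)/(k + 5)
s_(k+1) − s_k = -2**(k + 2)*(2*k**4 + 27*k**3 + 135*k**2 + 297*k + 241)*factorial(k + 3)/((k + 4)*(k + 5))
(s_(k+1) − s_k) − t_k = 2**(k + 2)*(2*k**3 + 19*k**2 + 58*k + 59)*factorial(k + 3)/((k + 4)*(k + 5))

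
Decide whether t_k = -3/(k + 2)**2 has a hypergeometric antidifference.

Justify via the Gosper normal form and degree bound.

No — t_k has no hypergeometric antidifference.

Step 1: r(k) = (k + 2)**2/(k + 3)**2.
Normal form (A,B,C) = (k**2 + 4*k + 4, k**2 + 6*k + 9, 1).
f must satisfy (k**2 + 4*k + 4)·f(k+1) − (k**2 + 4*k + 4)·f(k) = 1.
d = 0 from the (2,2,0) case.
Generic f = c0 gives residual -1; -1 = 0 cannot hold, so t_k is not Gosper-summable.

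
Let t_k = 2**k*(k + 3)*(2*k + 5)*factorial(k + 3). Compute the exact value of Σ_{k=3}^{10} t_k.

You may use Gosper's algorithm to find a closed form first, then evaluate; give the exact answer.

Ratio r(k) = (k + 4)**2*(4*k + 14)/((k + 3)*(2*k + 5)).
A = 2*k + 8, B = 1, C = k**2 + 11*k/2 + 15/2.
Key eq: (2*k + 8)·f(k+1) = (1)·f(k) + (k**2 + 11*k/2 + 15/2).
d = 1 from the (1,0,2) case.
Solving with deg f ≤ 1: f(k) = (k + 1)/2.
Get s_k = R·t_k = 2**k*(k + 1)*factorial(k + 3) with R(k) = B(k−1)f(k)/C(k) = (k + 1)/((k + 3)*(2*k + 5)).
Check: Δs_k = 2**k*(k + 3)*(2*k + 5)*factorial(k + 3). ✓
Evaluate s at k=11 and k=3: 2142493684531200 and 23040; difference 2142493684508160.

Σ = 2142493684508160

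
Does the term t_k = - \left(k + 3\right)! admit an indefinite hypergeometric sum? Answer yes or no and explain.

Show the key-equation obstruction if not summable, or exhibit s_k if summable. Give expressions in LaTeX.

No — key equation has no polynomial f.

t_(k+1)/t_k = k + 4.
A = k + 4, B = 1, C = 1.
Set up (k + 4)·f(k+1) − (1)·f(k) − (1) = 0.
Bound: deg f ≤ -1.
deg f ≤ -1 is impossible — no certificate.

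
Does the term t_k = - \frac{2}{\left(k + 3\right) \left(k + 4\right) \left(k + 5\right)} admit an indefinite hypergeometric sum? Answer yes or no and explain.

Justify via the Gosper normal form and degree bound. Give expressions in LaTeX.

Ratio r(k) = (k + 3)/(k + 6).
Gosper form: A/B · C(k+1)/C(k) with A=k + 3, B=k + 6, C=1.
Key eq: (k + 3)·f(k+1) = (k + 5)·f(k) + (1).
Degrees (1,1,0) ⇒ d ≤ 2.
Coefficient equations give f(k) = k*(k + 7)/24.
Then R = B(k−1)f/C = k*(k + 5)*(k + 7)/24, so s_k = R(k)·t_k = k*(-k - 7)/(12*(k + 3)*(k + 4)).
Verify: -2/(k**3 + 12*k**2 + 47*k + 60) matches t_k.

Yes. s_k = \frac{k \left(- k - 7\right)}{12 \left(k + 3\right) \left(k + 4\right)}.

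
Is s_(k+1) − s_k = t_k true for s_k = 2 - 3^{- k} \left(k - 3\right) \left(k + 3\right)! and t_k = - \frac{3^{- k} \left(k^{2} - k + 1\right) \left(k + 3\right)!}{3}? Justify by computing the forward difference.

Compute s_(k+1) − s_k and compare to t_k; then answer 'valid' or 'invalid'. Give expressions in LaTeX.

s_(k+1) = -3**(-k - 1)*(k - 2)*factorial(k + 4) + 2
s_(k+1) − s_k = -(k**2 - k + 1)*factorial(k + 3)/(3*3**k)
(s_(k+1) − s_k) − t_k = 0

valid (s_(k+1) − s_k reduces to t_k)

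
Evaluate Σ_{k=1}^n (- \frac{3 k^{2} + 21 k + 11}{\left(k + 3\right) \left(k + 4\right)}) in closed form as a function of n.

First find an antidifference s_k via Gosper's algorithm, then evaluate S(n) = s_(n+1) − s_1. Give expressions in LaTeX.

r(k) = (k + 3)*(21*k + 3*(k + 1)**2 + 32)/((k + 5)*(3*k**2 + 21*k + 11)) after simplifying.
Normal form (A,B,C) = (k + 3, k + 5, k**2 + 7*k + 11/3).
Set up (k + 3)·f(k+1) − (k + 4)·f(k) − (k**2 + 7*k + 11/3) = 0.
deg f ≤ 2 (via 1,1,2).
Solve for f: f(k) = k*(9*k + 2)/9 (degree 2 ≤ 2).
R(k) = B(k−1)·f(k)/C(k) = k*(k + 4)*(9*k + 2)/(3*(3*k**2 + 21*k + 11)); s_k = R·t_k = k*(-9*k - 2)/(3*(k + 3)).
Δs = (-3*k**2 - 21*k - 11)/(k**2 + 7*k + 12), as required.
Telescope: S(n) = s_(n+1) − s_(1) = (-9*n**2 - 20*n - 11)/(3*(n + 4)) − (-11/12) = n*(-12*n - 23)/(4*(n + 4)).

S(n) = \frac{n \left(- 12 n - 23\right)}{4 \left(n + 4\right)}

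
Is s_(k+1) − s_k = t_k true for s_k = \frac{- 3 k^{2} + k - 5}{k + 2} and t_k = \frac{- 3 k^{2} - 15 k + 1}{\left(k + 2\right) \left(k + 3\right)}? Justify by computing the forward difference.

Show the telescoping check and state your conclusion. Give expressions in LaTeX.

Valid — Δs_k = t_k.

s_(k+1) = (k - 3*(k + 1)**2 - 4)/(k + 3)
s_(k+1) − s_k = (-3*k**2 - 15*k + 1)/(k**2 + 5*k + 6)
(s_(k+1) − s_k) − t_k = 0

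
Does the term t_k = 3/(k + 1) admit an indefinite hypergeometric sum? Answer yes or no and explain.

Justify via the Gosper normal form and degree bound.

t_(k+1)/t_k = (k + 1)/(k + 2).
Take A(k)=k + 1, B(k)=k + 2, C(k)=1.
Need (k + 1)·f(k+1) − (k + 1)·f(k) = 1.
d = 0 from the (1,1,0) case.
f = c0 ⇒ A·f(k+1) − B(k−1)·f(k) − C = -1. The system {-1 = 0} is inconsistent; no antidifference.

No. Not Gosper-summable.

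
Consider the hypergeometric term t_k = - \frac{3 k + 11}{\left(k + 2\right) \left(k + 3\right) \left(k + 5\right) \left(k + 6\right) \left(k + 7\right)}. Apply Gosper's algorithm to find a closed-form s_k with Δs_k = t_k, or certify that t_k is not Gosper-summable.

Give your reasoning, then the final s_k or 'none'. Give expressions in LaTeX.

s_k = \frac{k \left(- k^{2} - 13 k - 52\right)}{60 \left(k^{3} + 13 k^{2} + 52 k + 60\right)}

Step 1: r(k) = (k + 2)*(k + 5)*(3*k + 14)/((k + 4)*(k + 8)*(3*k + 11)).
Gosper form: A/B · C(k+1)/C(k) with A=k + 2, B=k + 8, C=k**2 + 23*k/3 + 44/3.
Need (k + 2)·f(k+1) − (k + 7)·f(k) = k**2 + 23*k/3 + 44/3.
deg f ≤ 5 (via 1,1,2).
Solve for f: f(k) = k*(k + 3)*(k + 4)*(k**2 + 13*k + 52)/180 (degree 5 ≤ 5).
R(k) = B(k−1)·f(k)/C(k) = k*(k + 3)*(k + 7)*(k**2 + 13*k + 52)/(60*(3*k + 11)); s_k = R·t_k = k*(-k**2 - 13*k - 52)/(60*(k**3 + 13*k**2 + 52*k + 60)).
s_(k+1) − s_k = (-3*k - 11)/(k**5 + 23*k**4 + 203*k**3 + 853*k**2 + 1692*k + 1260) = t_k.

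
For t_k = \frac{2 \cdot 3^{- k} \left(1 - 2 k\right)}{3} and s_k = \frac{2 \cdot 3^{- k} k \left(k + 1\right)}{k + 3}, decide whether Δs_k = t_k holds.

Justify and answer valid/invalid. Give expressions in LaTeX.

s_(k+1) = 2*(k + 1)*(k + 2)/(3*3**k*(k + 4))
s_(k+1) − s_k = 2*(-2*k**3 - 9*k**2 - k + 6)/(3*3**k*(k**2 + 7*k + 12))
(s_(k+1) − s_k) − t_k = 4*(2*k**2 + 8*k - 3)/(3*3**k*(k**2 + 7*k + 12))

Invalid: residual \frac{4 \cdot 3^{- k} \left(2 k^{2} + 8 k - 3\right)}{3 \left(k^{2} + 7 k + 12\right)} ≠ 0.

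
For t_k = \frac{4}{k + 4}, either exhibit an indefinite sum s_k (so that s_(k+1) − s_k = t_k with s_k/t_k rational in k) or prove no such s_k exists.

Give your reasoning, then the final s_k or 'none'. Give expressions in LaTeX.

none (Gosper's algorithm certifies no s_k)

Step 1: r(k) = (k + 4)/(k + 5).
Gosper form: A/B · C(k+1)/C(k) with A=k + 4, B=k + 5, C=1.
Set up (k + 4)·f(k+1) − (k + 4)·f(k) − (1) = 0.
Bound: deg f ≤ 0.
Write f(k) = c0. Then LHS − RHS = -1, requiring -1 = 0: contradictory. No certificate.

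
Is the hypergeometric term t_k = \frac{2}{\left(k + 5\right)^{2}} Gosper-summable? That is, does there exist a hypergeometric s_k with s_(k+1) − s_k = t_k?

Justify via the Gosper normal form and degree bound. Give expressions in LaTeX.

No — t_k has no hypergeometric antidifference.

Step 1: r(k) = (k + 5)**2/(k + 6)**2.
So A=k**2 + 10*k + 25 and B=k**2 + 12*k + 36, with C=1.
Set up (k**2 + 10*k + 25)·f(k+1) − (k**2 + 10*k + 25)·f(k) − (1) = 0.
deg f ≤ 0 (via 2,2,0).
f = c0 ⇒ A·f(k+1) − B(k−1)·f(k) − C = -1. The system {-1 = 0} is inconsistent; no antidifference.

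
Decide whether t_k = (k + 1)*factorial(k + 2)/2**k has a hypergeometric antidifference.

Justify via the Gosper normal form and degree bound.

The ratio is (k + 2)*(k + 3)/(2*(k + 1)).
A = k/2 + 3/2, B = 1, C = k + 1.
Need (k/2 + 3/2)·f(k+1) − (1)·f(k) = k + 1.
Bound: deg f ≤ 0.
Match coefficients ⇒ f(k) = 2.
Certificate R = B(k−1)f/C = 2/(k + 1) gives s_k = 2**(1 - k)*factorial(k + 2).
s_(k+1) − s_k = (k + 1)*factorial(k + 2)/2**k = t_k.

Yes. s_k = 2**(1 - k)*factorial(k + 2).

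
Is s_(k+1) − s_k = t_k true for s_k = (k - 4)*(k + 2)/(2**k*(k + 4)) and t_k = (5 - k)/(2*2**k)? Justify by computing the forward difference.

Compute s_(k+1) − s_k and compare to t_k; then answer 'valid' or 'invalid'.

s_(k+1) = (k**2 - 9)/(2*2**k*(k + 5))
s_(k+1) − s_k = (-k**3 - 2*k**2 + 27*k + 44)/(2*2**k*(k**2 + 9*k + 20))
(s_(k+1) − s_k) − t_k = (k**2 + k - 28)/(2**k*(k**2 + 9*k + 20))

Invalid: residual (k**2 + k - 28)/(2**k*(k**2 + 9*k + 20)) ≠ 0.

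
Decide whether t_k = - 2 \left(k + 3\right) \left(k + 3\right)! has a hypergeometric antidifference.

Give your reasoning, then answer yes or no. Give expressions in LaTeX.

Yes. s_k = - 2 \left(k + 3\right)!.

Compute t_(k+1)/t_k: get (k + 4)**2/(k + 3).
Normal form (A,B,C) = (k + 4, 1, k + 3).
Key eq: (k + 4)·f(k+1) = (1)·f(k) + (k + 3).
From deg A=1, deg B=0, deg C=1: d=0.
Solving with deg f ≤ 0: f(k) = 1.
So s_k = (B(k−1)f/C)·t_k = (1/(k + 3))·t_k = -2*factorial(k + 3).
Check: Δs_k = -2*(k + 3)*factorial(k + 3). ✓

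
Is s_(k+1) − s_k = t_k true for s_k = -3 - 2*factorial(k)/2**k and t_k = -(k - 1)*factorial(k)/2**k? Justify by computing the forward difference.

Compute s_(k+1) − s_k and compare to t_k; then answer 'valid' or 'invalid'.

s_(k+1) = -(3*2**k + k*factorial(k) + factorial(k))/2**k
s_(k+1) − s_k = -(k - 1)*factorial(k)/2**k
(s_(k+1) − s_k) − t_k = 0

Valid: the claim telescopes to t_k.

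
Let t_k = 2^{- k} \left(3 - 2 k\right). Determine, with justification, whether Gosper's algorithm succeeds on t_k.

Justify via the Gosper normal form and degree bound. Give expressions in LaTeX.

Compute t_(k+1)/t_k: get (2*k - 1)/(2*(2*k - 3)).
Factor: A=1/2; B=1; C=k - 3/2.
Need (1/2)·f(k+1) − (1)·f(k) = k - 3/2.
d = 1 from the (0,0,1) case.
Match coefficients ⇒ f(k) = 1 - 2*k.
Get s_k = R·t_k = 2*(2*k - 1)/2**k with R(k) = B(k−1)f(k)/C(k) = -2*(2*k - 1)/(2*k - 3).
Verify: (3 - 2*k)/2**k matches t_k.

Yes. s_k = 2 \cdot 2^{- k} \left(2 k - 1\right).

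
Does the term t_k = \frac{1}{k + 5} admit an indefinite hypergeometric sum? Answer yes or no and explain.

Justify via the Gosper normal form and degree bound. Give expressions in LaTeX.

r(k) = (k + 5)/(k + 6) after simplifying.
Gosper form: A/B · C(k+1)/C(k) with A=k + 5, B=k + 6, C=1.
Need (k + 5)·f(k+1) − (k + 5)·f(k) = 1.
Bound: deg f ≤ 0.
f = c0 ⇒ A·f(k+1) − B(k−1)·f(k) − C = -1. The system {-1 = 0} is inconsistent; no antidifference.

No — the linear system for f has no solution.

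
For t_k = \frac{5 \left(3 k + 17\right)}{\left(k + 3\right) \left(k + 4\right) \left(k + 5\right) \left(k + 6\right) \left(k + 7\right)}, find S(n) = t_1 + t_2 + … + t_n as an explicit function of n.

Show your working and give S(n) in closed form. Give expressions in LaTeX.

S(n) = \frac{n \left(n^{2} + 16 n + 83\right)}{28 \left(n^{3} + 16 n^{2} + 83 n + 140\right)}

t_(k+1)/t_k = (k + 3)*(3*k + 20)/((k + 8)*(3*k + 17)).
Take A(k)=k + 3, B(k)=k + 8, C(k)=k + 17/3.
Key eq: (k + 3)·f(k+1) = (k + 7)·f(k) + (k + 17/3).
deg f ≤ 4 (via 1,1,1).
Solve for f: f(k) = k*(k + 5)*(k**2 + 13*k + 54)/216 (degree 4 ≤ 4).
Get s_k = R·t_k = 5*k*(k**2 + 13*k + 54)/(72*(k**3 + 13*k**2 + 54*k + 72)) with R(k) = B(k−1)f(k)/C(k) = k*(k + 5)*(k + 7)*(k**2 + 13*k + 54)/(72*(3*k + 17)).
Δs = 5*(3*k + 17)/(k**5 + 25*k**4 + 245*k**3 + 1175*k**2 + 2754*k + 2520), as required.
Σ_(k=1)^n t_k = s_(n+1) − s_(1) = (5*(n**3 + 16*n**2 + 83*n + 68)/(72*(n**3 + 16*n**2 + 83*n + 140))) − (17/504), i.e. n*(n**2 + 16*n + 83)/(28*(n**3 + 16*n**2 + 83*n + 140)).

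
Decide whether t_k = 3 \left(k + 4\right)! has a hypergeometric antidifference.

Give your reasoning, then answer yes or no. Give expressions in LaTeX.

Compute t_(k+1)/t_k: get k + 5.
Gosper form: A/B · C(k+1)/C(k) with A=k + 5, B=1, C=1.
Solve (k + 5)·f(k+1) − (1)·f(k) = 1.
From deg A=1, deg B=0, deg C=0: d=-1.
Bound -1 < 0, so the key equation has no polynomial solution.

No; the degree bound rules out any f.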